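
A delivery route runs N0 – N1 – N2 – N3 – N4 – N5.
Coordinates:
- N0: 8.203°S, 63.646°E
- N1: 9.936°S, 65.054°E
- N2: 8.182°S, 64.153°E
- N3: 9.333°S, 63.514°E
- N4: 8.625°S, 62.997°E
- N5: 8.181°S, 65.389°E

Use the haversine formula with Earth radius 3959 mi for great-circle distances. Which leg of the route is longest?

Leg distances:
N0→N1: 153.5 mi
N1→N2: 135.9 mi
N2→N3: 90.7 mi
N3→N4: 60.3 mi
N4→N5: 166.4 mi
The longest leg is N4–N5 at 166.4 mi.

N4–N5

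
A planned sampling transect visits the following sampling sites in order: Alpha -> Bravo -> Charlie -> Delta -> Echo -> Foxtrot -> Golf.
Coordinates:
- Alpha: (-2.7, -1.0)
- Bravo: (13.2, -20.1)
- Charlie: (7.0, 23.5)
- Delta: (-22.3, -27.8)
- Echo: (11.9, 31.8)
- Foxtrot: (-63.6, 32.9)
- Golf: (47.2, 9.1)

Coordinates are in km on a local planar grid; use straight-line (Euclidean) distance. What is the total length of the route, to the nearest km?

Leg distances:
Alpha→Bravo: 24.9 km  (cumulative 24.9 km)
Bravo→Charlie: 44.0 km  (cumulative 68.9 km)
Charlie→Delta: 59.1 km  (cumulative 128.0 km)
Delta→Echo: 68.7 km  (cumulative 196.7 km)
Echo→Foxtrot: 75.5 km  (cumulative 272.2 km)
Foxtrot→Golf: 113.3 km  (cumulative 385.5 km)
Total route length ≈ 386 km.

386 km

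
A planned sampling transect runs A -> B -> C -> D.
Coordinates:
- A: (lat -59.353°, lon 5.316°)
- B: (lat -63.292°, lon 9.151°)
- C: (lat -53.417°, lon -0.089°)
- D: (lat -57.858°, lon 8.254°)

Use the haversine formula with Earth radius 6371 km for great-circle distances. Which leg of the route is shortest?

Leg distances:
A→B: 483.2 km
B→C: 1220.4 km
C→D: 718.8 km
The shortest leg is A–B at 483.2 km.

A–B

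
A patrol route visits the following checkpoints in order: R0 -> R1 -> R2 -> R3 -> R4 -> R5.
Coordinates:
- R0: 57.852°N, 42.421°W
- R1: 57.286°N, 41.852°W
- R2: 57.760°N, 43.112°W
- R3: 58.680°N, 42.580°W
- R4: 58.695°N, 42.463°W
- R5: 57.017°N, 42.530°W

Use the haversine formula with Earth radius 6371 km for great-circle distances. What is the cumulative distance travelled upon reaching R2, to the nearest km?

Leg distances:
R0→R1: 71.5 km  (cumulative 71.5 km)
R1→R2: 91.9 km  (cumulative 163.4 km)
Cumulative distance at R2 ≈ 163 km.

163 km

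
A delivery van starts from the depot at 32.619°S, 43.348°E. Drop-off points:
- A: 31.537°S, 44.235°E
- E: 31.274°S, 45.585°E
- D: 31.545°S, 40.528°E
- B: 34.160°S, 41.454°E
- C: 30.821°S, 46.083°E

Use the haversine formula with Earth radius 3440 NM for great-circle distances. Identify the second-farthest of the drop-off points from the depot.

Distances from the depot (32.619°S, 43.348°E):
C: 176.5 NM
D: 157.3 NM
E: 139.7 NM
B: 132.6 NM
A: 79.1 NM
The second-farthest is D at 157.3 NM.

D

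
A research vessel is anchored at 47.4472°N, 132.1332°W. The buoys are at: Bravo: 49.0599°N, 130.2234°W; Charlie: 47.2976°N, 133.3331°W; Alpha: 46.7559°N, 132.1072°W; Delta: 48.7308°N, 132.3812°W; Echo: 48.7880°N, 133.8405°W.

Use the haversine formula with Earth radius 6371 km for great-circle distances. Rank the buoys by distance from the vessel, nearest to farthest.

Alpha, Charlie, Delta, Echo, Bravo

Distance from the vessel at 47.4472°N, 132.1332°W to each:
Alpha 46.7559°N, 132.1072°W: 76.9 km
Charlie 47.2976°N, 133.3331°W: 91.9 km
Delta 48.7308°N, 132.3812°W: 143.9 km
Echo 48.7880°N, 133.8405°W: 195.7 km
Bravo 49.0599°N, 130.2234°W: 228.3 km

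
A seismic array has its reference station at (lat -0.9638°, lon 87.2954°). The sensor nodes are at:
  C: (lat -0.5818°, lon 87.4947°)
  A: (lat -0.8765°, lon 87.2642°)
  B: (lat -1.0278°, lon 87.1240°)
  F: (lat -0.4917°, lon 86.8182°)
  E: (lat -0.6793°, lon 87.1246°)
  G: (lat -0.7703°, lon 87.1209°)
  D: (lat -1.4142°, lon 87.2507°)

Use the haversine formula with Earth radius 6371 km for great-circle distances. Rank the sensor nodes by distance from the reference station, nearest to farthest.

A, B, G, E, C, D, F

Computing each great-circle distance from (lat -0.9638°, lon 87.2954°):
A (lat -0.8765°, lon 87.2642°): 10.3 km
B (lat -1.0278°, lon 87.1240°): 20.3 km
G (lat -0.7703°, lon 87.1209°): 29.0 km
E (lat -0.6793°, lon 87.1246°): 36.9 km
C (lat -0.5818°, lon 87.4947°): 47.9 km
D (lat -1.4142°, lon 87.2507°): 50.3 km
F (lat -0.4917°, lon 86.8182°): 74.6 km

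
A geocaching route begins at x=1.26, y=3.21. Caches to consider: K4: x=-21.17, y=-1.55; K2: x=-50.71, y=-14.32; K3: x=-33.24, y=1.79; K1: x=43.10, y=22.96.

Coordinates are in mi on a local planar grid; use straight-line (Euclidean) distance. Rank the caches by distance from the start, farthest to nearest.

K2, K1, K3, K4

Computing each straight-line distance from x=1.26, y=3.21:
K2 x=-50.71, y=-14.32: 54.8 mi
K1 x=43.10, y=22.96: 46.3 mi
K3 x=-33.24, y=1.79: 34.5 mi
K4 x=-21.17, y=-1.55: 22.9 mi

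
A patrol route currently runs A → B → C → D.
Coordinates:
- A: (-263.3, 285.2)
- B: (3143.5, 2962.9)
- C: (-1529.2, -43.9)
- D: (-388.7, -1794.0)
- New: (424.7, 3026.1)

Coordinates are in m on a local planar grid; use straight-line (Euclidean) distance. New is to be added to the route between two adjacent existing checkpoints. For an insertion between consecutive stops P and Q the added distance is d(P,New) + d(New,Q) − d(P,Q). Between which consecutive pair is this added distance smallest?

between B and C

Added distance for inserting New between each consecutive pair:
A–B: 1212.3 m
B–C: 802.1 m
C–D: 6438.4 m
Smallest added distance is 802.1 m, inserting between B and C.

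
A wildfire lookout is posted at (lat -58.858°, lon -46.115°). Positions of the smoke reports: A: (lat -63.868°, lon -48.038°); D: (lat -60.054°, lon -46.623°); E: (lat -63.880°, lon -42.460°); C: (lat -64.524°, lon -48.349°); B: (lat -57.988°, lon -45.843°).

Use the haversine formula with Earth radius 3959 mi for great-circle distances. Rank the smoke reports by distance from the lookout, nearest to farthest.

Distances from the lookout:
B (lat -57.988°, lon -45.843°): 60.9 mi
D (lat -60.054°, lon -46.623°): 84.5 mi
A (lat -63.868°, lon -48.038°): 351.9 mi
E (lat -63.880°, lon -42.460°): 367.4 mi
C (lat -64.524°, lon -48.349°): 398.2 mi

B, D, A, E, C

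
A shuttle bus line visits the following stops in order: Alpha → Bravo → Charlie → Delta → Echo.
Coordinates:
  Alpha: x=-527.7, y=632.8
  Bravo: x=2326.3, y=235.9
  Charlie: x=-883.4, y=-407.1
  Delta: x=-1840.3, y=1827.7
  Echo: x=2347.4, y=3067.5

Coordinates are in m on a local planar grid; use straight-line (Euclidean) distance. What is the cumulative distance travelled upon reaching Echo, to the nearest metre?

Leg distances:
Alpha→Bravo: 2881.5 m  (cumulative 2881.5 m)
Bravo→Charlie: 3273.5 m  (cumulative 6154.9 m)
Charlie→Delta: 2431.0 m  (cumulative 8586.0 m)
Delta→Echo: 4367.4 m  (cumulative 12953.4 m)
Cumulative distance at Echo ≈ 12953 m.

12953 m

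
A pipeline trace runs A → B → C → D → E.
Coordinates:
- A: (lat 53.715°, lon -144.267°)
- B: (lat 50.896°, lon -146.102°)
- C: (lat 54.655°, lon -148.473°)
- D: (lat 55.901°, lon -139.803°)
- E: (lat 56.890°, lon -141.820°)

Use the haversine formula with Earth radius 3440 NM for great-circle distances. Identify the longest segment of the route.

Leg distances:
A→B: 182.1 NM
B→C: 241.5 NM
C→D: 305.6 NM
D→E: 89.5 NM
The longest leg is C–D at 305.6 NM.

C–D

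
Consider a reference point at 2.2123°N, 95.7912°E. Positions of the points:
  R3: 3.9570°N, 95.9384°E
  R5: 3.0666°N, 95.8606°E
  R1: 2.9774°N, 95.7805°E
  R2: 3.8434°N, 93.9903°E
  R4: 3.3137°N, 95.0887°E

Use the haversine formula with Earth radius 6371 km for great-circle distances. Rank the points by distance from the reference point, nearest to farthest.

Computing each great-circle distance from 2.2123°N, 95.7912°E:
R1 2.9774°N, 95.7805°E: 85.1 km
R5 3.0666°N, 95.8606°E: 95.3 km
R4 3.3137°N, 95.0887°E: 145.2 km
R3 3.9570°N, 95.9384°E: 194.7 km
R2 3.8434°N, 93.9903°E: 270.0 km

R1, R5, R4, R3, R2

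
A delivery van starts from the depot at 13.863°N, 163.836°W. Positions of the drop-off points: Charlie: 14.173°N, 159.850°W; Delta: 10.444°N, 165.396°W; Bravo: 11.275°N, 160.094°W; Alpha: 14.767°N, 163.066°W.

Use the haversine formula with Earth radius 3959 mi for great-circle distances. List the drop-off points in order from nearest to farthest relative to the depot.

Alpha, Delta, Charlie, Bravo

Distance from the depot at 13.863°N, 163.836°W to each:
Alpha 14.767°N, 163.066°W: 81.0 mi
Delta 10.444°N, 165.396°W: 258.7 mi
Charlie 14.173°N, 159.850°W: 268.1 mi
Bravo 11.275°N, 160.094°W: 309.3 mi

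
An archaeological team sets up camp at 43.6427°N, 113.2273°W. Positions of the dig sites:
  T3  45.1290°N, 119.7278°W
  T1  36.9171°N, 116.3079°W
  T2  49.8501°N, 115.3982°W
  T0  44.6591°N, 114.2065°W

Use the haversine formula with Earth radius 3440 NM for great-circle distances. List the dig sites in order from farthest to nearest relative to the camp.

Distances from the camp:
T1 36.9171°N, 116.3079°W: 427.7 NM
T2 49.8501°N, 115.3982°W: 383.2 NM
T3 45.1290°N, 119.7278°W: 292.7 NM
T0 44.6591°N, 114.2065°W: 74.2 NM

T1, T2, T3, T0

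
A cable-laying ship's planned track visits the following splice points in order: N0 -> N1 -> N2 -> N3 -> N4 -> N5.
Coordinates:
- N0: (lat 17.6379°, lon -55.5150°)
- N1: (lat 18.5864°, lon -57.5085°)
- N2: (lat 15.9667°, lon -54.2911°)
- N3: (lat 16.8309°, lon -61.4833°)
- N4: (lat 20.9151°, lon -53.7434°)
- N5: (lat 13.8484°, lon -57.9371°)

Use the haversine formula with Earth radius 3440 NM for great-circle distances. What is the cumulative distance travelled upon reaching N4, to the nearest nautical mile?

1290 NM

Leg distances:
N0→N1: 127.2 NM  (cumulative 127.2 NM)
N1→N2: 242.4 NM  (cumulative 369.6 NM)
N2→N3: 417.5 NM  (cumulative 787.1 NM)
N3→N4: 503.3 NM  (cumulative 1290.4 NM)
Cumulative distance at N4 ≈ 1290 NM.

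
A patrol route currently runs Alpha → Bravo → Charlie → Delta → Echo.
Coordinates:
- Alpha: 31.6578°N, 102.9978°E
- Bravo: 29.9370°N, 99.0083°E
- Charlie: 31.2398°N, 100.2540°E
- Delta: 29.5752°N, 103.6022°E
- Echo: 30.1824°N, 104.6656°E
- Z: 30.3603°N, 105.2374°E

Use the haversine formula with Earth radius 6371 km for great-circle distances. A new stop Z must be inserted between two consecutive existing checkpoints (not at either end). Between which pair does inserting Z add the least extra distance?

Added distance for inserting Z between each consecutive pair:
Alpha–Bravo: 432.0 km
Bravo–Charlie: 899.0 km
Charlie–Delta: 295.4 km
Delta–Echo: 115.7 km
Smallest added distance is 115.7 km, inserting between Delta and Echo.

between Delta and Echo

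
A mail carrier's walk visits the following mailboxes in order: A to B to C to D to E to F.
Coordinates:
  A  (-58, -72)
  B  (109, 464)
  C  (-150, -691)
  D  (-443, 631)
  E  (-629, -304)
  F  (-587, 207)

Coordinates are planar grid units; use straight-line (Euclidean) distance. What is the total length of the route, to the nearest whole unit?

Leg distances:
A→B: 561.4  (cumulative 561.4)
B→C: 1183.7  (cumulative 1745.1)
C→D: 1354.1  (cumulative 3099.2)
D→E: 953.3  (cumulative 4052.5)
E→F: 512.7  (cumulative 4565.2)
Total route length ≈ 4565.

4565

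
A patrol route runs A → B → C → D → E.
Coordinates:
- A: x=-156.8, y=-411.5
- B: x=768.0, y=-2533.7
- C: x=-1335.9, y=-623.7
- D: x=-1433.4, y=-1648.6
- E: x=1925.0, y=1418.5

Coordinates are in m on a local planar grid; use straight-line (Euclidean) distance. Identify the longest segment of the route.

Leg distances:
A→B: 2314.9 m
B→C: 2841.6 m
C→D: 1029.5 m
D→E: 4548.2 m
The longest leg is D–E at 4548.2 m.

D–E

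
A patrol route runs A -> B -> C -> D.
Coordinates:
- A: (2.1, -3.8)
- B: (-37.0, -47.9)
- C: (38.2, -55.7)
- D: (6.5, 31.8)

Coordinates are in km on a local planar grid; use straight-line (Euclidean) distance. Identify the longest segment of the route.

C–D

Leg distances:
A→B: 58.9 km
B→C: 75.6 km
C→D: 93.1 km
The longest leg is C–D at 93.1 km.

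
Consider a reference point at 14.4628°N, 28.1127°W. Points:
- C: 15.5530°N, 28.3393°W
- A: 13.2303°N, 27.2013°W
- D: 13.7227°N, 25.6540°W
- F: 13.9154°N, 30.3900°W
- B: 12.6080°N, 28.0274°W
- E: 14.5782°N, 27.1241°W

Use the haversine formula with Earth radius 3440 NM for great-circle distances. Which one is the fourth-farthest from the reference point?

Distance to each, sorted:
D: 149.9 NM
F: 136.6 NM
B: 111.5 NM
A: 91.1 NM
C: 66.8 NM
E: 57.9 NM
The fourth-farthest is A at 91.1 NM.

A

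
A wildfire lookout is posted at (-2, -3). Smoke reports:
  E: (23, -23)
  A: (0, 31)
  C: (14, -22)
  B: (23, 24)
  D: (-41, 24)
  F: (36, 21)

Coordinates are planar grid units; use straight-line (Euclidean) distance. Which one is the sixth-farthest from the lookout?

C

Distances from the lookout ((-2, -3)):
D: 47.4
F: 44.9
B: 36.8
A: 34.1
E: 32.0
C: 24.8
The sixth-farthest is C at 24.8.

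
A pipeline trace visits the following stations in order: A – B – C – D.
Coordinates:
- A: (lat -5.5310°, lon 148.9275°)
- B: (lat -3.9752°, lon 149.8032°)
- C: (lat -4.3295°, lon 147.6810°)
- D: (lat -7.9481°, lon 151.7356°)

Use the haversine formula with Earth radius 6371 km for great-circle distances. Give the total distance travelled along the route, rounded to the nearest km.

1039 km

Leg distances:
A→B: 198.4 km  (cumulative 198.4 km)
B→C: 238.6 km  (cumulative 437.0 km)
C→D: 602.3 km  (cumulative 1039.3 km)
Total route length ≈ 1039 km.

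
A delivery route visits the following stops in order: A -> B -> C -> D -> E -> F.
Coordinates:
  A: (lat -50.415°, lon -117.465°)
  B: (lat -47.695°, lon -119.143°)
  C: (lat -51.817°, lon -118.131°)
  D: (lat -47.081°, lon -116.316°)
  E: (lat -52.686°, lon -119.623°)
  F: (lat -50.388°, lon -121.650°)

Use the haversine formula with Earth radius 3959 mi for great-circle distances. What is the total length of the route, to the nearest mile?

1424 mi

Leg distances:
A→B: 202.7 mi  (cumulative 202.7 mi)
B→C: 288.4 mi  (cumulative 491.1 mi)
C→D: 337.2 mi  (cumulative 828.3 mi)
D→E: 414.2 mi  (cumulative 1242.5 mi)
E→F: 181.1 mi  (cumulative 1423.6 mi)
Total route length ≈ 1424 mi.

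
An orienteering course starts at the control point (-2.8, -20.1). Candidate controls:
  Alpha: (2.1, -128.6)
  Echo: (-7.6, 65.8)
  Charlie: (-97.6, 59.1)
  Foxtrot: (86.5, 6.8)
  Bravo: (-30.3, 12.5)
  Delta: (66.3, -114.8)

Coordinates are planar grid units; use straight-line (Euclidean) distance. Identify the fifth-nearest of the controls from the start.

Distance to each, sorted:
Bravo: 42.6
Echo: 86.0
Foxtrot: 93.3
Alpha: 108.6
Delta: 117.2
Charlie: 123.5
The fifth-nearest is Delta at 117.2.

Delta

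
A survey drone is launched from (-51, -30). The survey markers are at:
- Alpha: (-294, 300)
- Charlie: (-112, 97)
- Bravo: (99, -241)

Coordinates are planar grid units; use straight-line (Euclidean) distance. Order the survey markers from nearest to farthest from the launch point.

Distance from the launch point at (-51, -30) to each:
Charlie (-112, 97): 140.9
Bravo (99, -241): 258.9
Alpha (-294, 300): 409.8

Charlie, Bravo, Alpha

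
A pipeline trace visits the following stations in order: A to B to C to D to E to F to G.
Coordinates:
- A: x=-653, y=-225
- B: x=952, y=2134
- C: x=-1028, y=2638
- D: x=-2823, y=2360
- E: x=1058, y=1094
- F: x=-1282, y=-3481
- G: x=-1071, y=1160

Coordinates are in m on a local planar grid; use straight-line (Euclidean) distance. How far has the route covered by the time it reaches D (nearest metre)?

6713 m

Leg distances:
A→B: 2853.2 m  (cumulative 2853.2 m)
B→C: 2043.1 m  (cumulative 4896.4 m)
C→D: 1816.4 m  (cumulative 6712.8 m)
Cumulative distance at D ≈ 6713 m.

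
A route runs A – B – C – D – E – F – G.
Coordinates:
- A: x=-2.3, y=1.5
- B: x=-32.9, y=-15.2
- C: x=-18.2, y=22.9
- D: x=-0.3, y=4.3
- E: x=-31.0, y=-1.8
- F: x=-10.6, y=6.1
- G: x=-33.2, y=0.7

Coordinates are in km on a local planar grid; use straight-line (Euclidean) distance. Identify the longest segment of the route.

B–C

Leg distances:
A→B: 34.9 km
B→C: 40.8 km
C→D: 25.8 km
D→E: 31.3 km
E→F: 21.9 km
F→G: 23.2 km
The longest leg is B–C at 40.8 km.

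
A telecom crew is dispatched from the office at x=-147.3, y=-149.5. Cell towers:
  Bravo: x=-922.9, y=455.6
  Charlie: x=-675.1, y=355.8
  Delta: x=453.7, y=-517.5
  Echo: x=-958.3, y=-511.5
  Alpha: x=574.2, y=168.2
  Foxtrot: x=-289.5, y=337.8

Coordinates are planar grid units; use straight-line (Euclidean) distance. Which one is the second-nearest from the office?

Delta

Distances from the office (x=-147.3, y=-149.5):
Foxtrot: 507.6
Delta: 704.7
Charlie: 730.7
Alpha: 788.3
Echo: 888.1
Bravo: 983.7
The second-nearest is Delta at 704.7.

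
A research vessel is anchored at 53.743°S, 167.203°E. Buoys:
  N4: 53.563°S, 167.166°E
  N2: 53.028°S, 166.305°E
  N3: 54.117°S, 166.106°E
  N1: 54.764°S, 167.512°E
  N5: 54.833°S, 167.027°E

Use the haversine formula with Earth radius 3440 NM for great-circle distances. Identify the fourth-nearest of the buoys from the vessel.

N1

Distances from the vessel (53.743°S, 167.203°E):
N4: 10.9 NM
N3: 44.8 NM
N2: 53.6 NM
N1: 62.3 NM
N5: 65.7 NM
The fourth-nearest is N1 at 62.3 NM.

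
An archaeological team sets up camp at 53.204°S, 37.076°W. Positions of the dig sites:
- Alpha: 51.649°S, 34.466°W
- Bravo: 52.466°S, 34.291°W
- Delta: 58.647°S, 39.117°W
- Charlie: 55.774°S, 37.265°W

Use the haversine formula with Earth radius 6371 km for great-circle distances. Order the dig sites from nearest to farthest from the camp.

Bravo, Alpha, Charlie, Delta

Computing each great-circle distance from 53.204°S, 37.076°W:
Bravo 52.466°S, 34.291°W: 204.3 km
Alpha 51.649°S, 34.466°W: 247.4 km
Charlie 55.774°S, 37.265°W: 286.0 km
Delta 58.647°S, 39.117°W: 618.4 km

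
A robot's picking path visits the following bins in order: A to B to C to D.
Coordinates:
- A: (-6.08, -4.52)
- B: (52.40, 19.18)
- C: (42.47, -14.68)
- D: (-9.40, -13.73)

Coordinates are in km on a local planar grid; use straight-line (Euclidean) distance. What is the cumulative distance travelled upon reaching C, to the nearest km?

98 km

Leg distances:
A→B: 63.1 km  (cumulative 63.1 km)
B→C: 35.3 km  (cumulative 98.4 km)
Cumulative distance at C ≈ 98 km.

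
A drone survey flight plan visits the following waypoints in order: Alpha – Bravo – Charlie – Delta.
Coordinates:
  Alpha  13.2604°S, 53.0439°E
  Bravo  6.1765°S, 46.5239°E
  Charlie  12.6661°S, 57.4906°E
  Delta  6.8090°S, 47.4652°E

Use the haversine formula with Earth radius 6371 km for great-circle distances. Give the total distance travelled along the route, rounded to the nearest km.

Leg distances:
Alpha→Bravo: 1063.2 km  (cumulative 1063.2 km)
Bravo→Charlie: 1402.2 km  (cumulative 2465.4 km)
Charlie→Delta: 1276.8 km  (cumulative 3742.1 km)
Total route length ≈ 3742 km.

3742 km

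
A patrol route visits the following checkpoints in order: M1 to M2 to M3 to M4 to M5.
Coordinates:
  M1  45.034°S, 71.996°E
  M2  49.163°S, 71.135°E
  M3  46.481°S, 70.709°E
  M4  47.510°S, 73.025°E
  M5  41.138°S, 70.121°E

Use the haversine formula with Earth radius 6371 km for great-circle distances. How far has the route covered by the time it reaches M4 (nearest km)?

Leg distances:
M1→M2: 463.7 km  (cumulative 463.7 km)
M2→M3: 299.9 km  (cumulative 763.6 km)
M3→M4: 209.6 km  (cumulative 973.2 km)
Cumulative distance at M4 ≈ 973 km.

973 km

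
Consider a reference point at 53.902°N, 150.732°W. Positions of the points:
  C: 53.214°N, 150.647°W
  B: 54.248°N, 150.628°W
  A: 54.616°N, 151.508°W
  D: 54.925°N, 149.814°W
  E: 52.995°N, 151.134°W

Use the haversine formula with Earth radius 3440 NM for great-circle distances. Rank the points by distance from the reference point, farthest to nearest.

D, E, A, C, B

Distance from the reference point at 53.902°N, 150.732°W to each:
D 54.925°N, 149.814°W: 69.3 NM
E 52.995°N, 151.134°W: 56.3 NM
A 54.616°N, 151.508°W: 50.8 NM
C 53.214°N, 150.647°W: 41.4 NM
B 54.248°N, 150.628°W: 21.1 NM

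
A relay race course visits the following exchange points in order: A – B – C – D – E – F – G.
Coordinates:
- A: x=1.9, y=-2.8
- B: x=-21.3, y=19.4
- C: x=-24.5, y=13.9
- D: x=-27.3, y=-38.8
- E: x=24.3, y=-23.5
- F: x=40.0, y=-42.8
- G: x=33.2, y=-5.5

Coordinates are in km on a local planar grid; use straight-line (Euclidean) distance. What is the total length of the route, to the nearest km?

Leg distances:
A→B: 32.1 km  (cumulative 32.1 km)
B→C: 6.4 km  (cumulative 38.5 km)
C→D: 52.8 km  (cumulative 91.2 km)
D→E: 53.8 km  (cumulative 145.1 km)
E→F: 24.9 km  (cumulative 169.9 km)
F→G: 37.9 km  (cumulative 207.9 km)
Total route length ≈ 208 km.

208 km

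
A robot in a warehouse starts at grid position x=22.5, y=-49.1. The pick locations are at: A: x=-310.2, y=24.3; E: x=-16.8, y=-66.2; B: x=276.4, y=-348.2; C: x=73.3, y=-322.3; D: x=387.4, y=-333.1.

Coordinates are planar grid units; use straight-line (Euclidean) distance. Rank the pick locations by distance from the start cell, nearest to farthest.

Distance from the start cell at x=22.5, y=-49.1 to each:
E x=-16.8, y=-66.2: 42.9
C x=73.3, y=-322.3: 277.9
A x=-310.2, y=24.3: 340.7
B x=276.4, y=-348.2: 392.3
D x=387.4, y=-333.1: 462.4

E, C, A, B, D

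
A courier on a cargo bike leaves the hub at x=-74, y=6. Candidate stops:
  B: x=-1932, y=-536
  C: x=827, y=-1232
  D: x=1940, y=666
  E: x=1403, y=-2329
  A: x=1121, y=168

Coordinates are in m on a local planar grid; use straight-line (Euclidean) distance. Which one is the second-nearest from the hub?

C

Distances from the hub (x=-74, y=6):
A: 1205.9 m
C: 1531.2 m
B: 1935.4 m
D: 2119.4 m
E: 2762.9 m
The second-nearest is C at 1531.2 m.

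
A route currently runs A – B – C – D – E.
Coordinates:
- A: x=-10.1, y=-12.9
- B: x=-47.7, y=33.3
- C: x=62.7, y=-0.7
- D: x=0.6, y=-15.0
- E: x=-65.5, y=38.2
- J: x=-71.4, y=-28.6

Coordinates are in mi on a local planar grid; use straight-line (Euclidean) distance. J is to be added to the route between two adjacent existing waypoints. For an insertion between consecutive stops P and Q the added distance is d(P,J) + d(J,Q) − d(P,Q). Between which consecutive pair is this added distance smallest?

Added distance for inserting J between each consecutive pair:
A–B: 70.0 mi
B–C: 87.7 mi
C–D: 146.5 mi
D–E: 55.5 mi
Smallest added distance is 55.5 mi, inserting between D and E.

between D and E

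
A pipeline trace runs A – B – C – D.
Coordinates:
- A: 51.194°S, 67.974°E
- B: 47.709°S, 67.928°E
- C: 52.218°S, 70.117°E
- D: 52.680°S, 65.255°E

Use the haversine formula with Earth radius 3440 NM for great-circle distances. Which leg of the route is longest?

Leg distances:
A→B: 209.2 NM
B→C: 283.6 NM
C→D: 180.0 NM
The longest leg is B–C at 283.6 NM.

B–C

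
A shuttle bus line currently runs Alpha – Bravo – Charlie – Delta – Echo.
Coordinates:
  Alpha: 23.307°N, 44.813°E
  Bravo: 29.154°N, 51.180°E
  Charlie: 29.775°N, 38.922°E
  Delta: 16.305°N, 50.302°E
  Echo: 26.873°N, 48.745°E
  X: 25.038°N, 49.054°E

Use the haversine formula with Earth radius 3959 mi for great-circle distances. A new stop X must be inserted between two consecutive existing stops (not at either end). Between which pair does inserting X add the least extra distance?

Added distance for inserting X between each consecutive pair:
Alpha–Bravo: 41.3 mi
Bravo–Charlie: 276.7 mi
Charlie–Delta: 133.5 mi
Delta–Echo: 0.0 mi
Smallest added distance is 0.0 mi, inserting between Delta and Echo.

between Delta and Echo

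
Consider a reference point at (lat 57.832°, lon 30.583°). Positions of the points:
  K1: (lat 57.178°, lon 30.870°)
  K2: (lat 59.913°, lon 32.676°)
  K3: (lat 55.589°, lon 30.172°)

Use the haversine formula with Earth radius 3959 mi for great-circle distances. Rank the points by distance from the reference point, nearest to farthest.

K1, K3, K2

Computing each great-circle distance from (lat 57.832°, lon 30.583°):
K1 (lat 57.178°, lon 30.870°): 46.4 mi
K3 (lat 55.589°, lon 30.172°): 155.8 mi
K2 (lat 59.913°, lon 32.676°): 162.0 mi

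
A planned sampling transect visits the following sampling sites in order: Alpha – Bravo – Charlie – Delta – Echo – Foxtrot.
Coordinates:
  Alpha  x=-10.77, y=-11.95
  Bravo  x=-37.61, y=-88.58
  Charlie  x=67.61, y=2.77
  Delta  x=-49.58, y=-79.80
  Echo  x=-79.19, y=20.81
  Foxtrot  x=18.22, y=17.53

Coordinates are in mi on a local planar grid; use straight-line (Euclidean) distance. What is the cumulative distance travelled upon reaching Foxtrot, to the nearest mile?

Leg distances:
Alpha→Bravo: 81.2 mi  (cumulative 81.2 mi)
Bravo→Charlie: 139.3 mi  (cumulative 220.5 mi)
Charlie→Delta: 143.4 mi  (cumulative 363.9 mi)
Delta→Echo: 104.9 mi  (cumulative 468.8 mi)
Echo→Foxtrot: 97.5 mi  (cumulative 566.2 mi)
Cumulative distance at Foxtrot ≈ 566 mi.

566 mi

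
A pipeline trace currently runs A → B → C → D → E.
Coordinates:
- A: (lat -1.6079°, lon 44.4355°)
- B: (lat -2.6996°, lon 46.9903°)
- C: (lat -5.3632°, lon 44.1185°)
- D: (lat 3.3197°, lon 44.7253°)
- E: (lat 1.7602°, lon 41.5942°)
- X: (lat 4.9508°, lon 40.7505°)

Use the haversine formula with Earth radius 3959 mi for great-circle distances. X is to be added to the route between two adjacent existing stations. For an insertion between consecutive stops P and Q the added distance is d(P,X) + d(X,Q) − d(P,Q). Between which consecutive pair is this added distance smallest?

Added distance for inserting X between each consecutive pair:
A–B: 1009.7 mi
B–C: 1161.2 mi
C–D: 444.4 mi
D–E: 282.7 mi
Smallest added distance is 282.7 mi, inserting between D and E.

between D and E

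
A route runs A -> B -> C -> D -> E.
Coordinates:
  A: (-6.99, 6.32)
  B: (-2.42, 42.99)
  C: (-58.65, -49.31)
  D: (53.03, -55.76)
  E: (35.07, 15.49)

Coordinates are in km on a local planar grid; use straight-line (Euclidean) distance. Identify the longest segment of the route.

Leg distances:
A→B: 37.0 km
B→C: 108.1 km
C→D: 111.9 km
D→E: 73.5 km
The longest leg is C–D at 111.9 km.

C–D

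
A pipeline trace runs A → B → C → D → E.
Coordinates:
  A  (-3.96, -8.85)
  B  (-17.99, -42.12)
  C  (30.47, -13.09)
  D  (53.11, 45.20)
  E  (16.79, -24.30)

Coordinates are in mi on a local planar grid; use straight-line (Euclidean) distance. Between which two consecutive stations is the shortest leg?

Leg distances:
A→B: 36.1 mi
B→C: 56.5 mi
C→D: 62.5 mi
D→E: 78.4 mi
The shortest leg is A–B at 36.1 mi.

A–B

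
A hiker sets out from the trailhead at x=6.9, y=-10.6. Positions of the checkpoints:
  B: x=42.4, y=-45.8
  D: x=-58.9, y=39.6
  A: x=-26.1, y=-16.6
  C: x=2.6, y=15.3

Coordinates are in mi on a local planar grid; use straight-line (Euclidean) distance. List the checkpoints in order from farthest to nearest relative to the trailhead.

Distance from the trailhead at x=6.9, y=-10.6 to each:
D x=-58.9, y=39.6: 82.8 mi
B x=42.4, y=-45.8: 50.0 mi
A x=-26.1, y=-16.6: 33.5 mi
C x=2.6, y=15.3: 26.3 mi

D, B, A, C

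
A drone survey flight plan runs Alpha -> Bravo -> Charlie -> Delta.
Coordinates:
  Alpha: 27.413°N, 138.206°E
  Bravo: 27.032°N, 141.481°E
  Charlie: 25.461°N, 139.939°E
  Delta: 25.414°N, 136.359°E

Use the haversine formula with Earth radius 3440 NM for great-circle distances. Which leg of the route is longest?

Charlie–Delta

Leg distances:
Alpha→Bravo: 176.3 NM
Bravo→Charlie: 125.7 NM
Charlie→Delta: 194.1 NM
The longest leg is Charlie–Delta at 194.1 NM.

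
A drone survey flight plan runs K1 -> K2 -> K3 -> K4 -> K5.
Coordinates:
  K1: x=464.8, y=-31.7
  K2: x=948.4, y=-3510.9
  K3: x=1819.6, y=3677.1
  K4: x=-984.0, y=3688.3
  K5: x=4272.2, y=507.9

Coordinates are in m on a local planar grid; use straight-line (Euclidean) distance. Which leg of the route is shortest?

K3–K4

Leg distances:
K1→K2: 3512.6 m
K2→K3: 7240.6 m
K3→K4: 2803.6 m
K4→K5: 6143.5 m
The shortest leg is K3–K4 at 2803.6 m.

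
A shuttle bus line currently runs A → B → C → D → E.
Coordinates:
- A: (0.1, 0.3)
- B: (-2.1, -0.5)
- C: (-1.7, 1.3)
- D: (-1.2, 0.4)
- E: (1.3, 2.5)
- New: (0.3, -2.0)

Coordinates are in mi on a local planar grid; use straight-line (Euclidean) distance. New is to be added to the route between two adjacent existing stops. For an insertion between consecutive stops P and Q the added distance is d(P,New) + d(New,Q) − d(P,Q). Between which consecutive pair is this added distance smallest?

between A and B

Added distance for inserting New between each consecutive pair:
A–B: 2.8 mi
B–C: 4.8 mi
C–D: 5.7 mi
D–E: 4.2 mi
Smallest added distance is 2.8 mi, inserting between A and B.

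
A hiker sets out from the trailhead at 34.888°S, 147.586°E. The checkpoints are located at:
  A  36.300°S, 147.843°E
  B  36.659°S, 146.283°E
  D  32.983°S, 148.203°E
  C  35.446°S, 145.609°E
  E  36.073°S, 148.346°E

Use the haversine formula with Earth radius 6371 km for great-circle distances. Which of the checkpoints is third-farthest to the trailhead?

Distance to each, sorted:
B: 229.3 km
D: 219.3 km
C: 190.1 km
A: 158.7 km
E: 148.7 km
The third-farthest is C at 190.1 km.

C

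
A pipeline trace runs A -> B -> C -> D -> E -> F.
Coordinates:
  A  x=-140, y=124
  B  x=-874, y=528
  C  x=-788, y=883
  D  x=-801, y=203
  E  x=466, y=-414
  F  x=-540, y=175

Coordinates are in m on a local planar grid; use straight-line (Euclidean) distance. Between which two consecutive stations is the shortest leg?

Leg distances:
A→B: 837.8 m
B→C: 365.3 m
C→D: 680.1 m
D→E: 1409.2 m
E→F: 1165.7 m
The shortest leg is B–C at 365.3 m.

B–C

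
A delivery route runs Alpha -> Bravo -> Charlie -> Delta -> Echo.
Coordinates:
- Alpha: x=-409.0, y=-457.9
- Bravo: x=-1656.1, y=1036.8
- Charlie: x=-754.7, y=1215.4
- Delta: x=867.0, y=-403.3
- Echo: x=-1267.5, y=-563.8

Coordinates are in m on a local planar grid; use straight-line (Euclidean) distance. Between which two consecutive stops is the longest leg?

Charlie–Delta

Leg distances:
Alpha→Bravo: 1946.6 m
Bravo→Charlie: 918.9 m
Charlie→Delta: 2291.3 m
Delta→Echo: 2140.5 m
The longest leg is Charlie–Delta at 2291.3 m.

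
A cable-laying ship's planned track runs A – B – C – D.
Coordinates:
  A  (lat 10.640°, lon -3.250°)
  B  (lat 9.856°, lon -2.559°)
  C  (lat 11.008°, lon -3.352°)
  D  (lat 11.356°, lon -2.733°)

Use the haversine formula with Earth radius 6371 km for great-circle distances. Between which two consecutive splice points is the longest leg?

B–C

Leg distances:
A→B: 115.4 km
B→C: 154.7 km
C→D: 77.8 km
The longest leg is B–C at 154.7 km.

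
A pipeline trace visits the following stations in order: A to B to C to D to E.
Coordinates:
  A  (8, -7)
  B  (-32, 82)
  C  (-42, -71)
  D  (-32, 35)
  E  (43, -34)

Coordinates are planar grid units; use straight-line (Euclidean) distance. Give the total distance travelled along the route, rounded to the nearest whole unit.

459

Leg distances:
A→B: 97.6  (cumulative 97.6)
B→C: 153.3  (cumulative 250.9)
C→D: 106.5  (cumulative 357.4)
D→E: 101.9  (cumulative 459.3)
Total route length ≈ 459.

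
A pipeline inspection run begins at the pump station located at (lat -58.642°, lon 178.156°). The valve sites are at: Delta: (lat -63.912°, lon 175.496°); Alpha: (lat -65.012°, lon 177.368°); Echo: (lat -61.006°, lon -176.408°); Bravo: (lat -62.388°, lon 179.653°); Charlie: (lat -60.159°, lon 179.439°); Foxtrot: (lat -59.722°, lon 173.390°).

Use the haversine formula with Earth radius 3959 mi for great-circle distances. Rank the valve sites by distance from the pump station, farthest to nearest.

Alpha, Delta, Bravo, Echo, Foxtrot, Charlie

Distances from the pump station:
Alpha (lat -65.012°, lon 177.368°): 440.9 mi
Delta (lat -63.912°, lon 175.496°): 374.6 mi
Bravo (lat -62.388°, lon 179.653°): 263.8 mi
Echo (lat -61.006°, lon -176.408°): 249.5 mi
Foxtrot (lat -59.722°, lon 173.390°): 184.4 mi
Charlie (lat -60.159°, lon 179.439°): 114.1 mi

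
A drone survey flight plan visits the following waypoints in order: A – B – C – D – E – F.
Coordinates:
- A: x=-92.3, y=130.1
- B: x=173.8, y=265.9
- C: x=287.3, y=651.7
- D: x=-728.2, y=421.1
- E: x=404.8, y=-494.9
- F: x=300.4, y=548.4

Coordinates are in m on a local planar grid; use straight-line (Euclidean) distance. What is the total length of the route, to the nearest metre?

4248 m

Leg distances:
A→B: 298.7 m  (cumulative 298.7 m)
B→C: 402.1 m  (cumulative 700.9 m)
C→D: 1041.4 m  (cumulative 1742.3 m)
D→E: 1457.0 m  (cumulative 3199.2 m)
E→F: 1048.5 m  (cumulative 4247.7 m)
Total route length ≈ 4248 m.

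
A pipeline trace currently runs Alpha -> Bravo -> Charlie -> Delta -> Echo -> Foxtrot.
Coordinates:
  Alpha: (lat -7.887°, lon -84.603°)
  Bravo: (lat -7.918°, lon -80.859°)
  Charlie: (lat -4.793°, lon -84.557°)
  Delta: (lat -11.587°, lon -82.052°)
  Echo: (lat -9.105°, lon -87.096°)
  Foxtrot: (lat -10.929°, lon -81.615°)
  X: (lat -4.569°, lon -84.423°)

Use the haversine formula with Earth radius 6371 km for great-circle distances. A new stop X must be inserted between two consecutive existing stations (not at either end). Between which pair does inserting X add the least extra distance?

between Bravo and Charlie

Added distance for inserting X between each consecutive pair:
Alpha–Bravo: 499.2 km
Bravo–Charlie: 34.7 km
Charlie–Delta: 47.7 km
Delta–Echo: 790.3 km
Echo–Foxtrot: 722.7 km
Smallest added distance is 34.7 km, inserting between Bravo and Charlie.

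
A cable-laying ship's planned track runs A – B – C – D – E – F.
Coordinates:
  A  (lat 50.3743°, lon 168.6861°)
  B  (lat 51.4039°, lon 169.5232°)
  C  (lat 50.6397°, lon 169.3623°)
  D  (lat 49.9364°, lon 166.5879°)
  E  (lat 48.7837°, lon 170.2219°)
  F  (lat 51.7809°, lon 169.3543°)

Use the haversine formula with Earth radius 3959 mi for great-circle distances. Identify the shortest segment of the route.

B–C

Leg distances:
A→B: 80.0 mi
B→C: 53.3 mi
C→D: 131.8 mi
D→E: 181.9 mi
E→F: 210.6 mi
The shortest leg is B–C at 53.3 mi.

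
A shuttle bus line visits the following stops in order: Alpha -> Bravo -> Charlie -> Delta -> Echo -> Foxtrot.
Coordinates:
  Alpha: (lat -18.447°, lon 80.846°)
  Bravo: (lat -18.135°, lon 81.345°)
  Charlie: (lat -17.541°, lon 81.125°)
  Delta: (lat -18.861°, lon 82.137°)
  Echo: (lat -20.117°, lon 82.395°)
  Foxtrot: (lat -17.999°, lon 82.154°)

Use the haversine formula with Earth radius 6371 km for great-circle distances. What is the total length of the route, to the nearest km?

694 km

Leg distances:
Alpha→Bravo: 63.1 km  (cumulative 63.1 km)
Bravo→Charlie: 70.0 km  (cumulative 133.1 km)
Charlie→Delta: 181.6 km  (cumulative 314.7 km)
Delta→Echo: 142.3 km  (cumulative 456.9 km)
Echo→Foxtrot: 236.9 km  (cumulative 693.8 km)
Total route length ≈ 694 km.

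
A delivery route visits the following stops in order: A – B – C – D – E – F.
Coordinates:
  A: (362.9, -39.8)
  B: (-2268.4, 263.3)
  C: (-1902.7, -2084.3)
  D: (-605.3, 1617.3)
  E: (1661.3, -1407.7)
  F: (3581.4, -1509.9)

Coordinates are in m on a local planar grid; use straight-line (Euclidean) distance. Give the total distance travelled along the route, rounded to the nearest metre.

14650 m

Leg distances:
A→B: 2648.7 m  (cumulative 2648.7 m)
B→C: 2375.9 m  (cumulative 5024.6 m)
C→D: 3922.4 m  (cumulative 8947.0 m)
D→E: 3780.0 m  (cumulative 12727.0 m)
E→F: 1922.8 m  (cumulative 14649.8 m)
Total route length ≈ 14650 m.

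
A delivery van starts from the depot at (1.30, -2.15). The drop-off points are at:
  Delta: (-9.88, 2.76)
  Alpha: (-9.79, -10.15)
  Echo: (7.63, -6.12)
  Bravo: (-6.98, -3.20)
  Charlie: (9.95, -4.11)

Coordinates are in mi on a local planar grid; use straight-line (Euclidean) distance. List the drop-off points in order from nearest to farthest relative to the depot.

Computing each straight-line distance from (1.30, -2.15):
Echo (7.63, -6.12): 7.5 mi
Bravo (-6.98, -3.20): 8.3 mi
Charlie (9.95, -4.11): 8.9 mi
Delta (-9.88, 2.76): 12.2 mi
Alpha (-9.79, -10.15): 13.7 mi

Echo, Bravo, Charlie, Delta, Alpha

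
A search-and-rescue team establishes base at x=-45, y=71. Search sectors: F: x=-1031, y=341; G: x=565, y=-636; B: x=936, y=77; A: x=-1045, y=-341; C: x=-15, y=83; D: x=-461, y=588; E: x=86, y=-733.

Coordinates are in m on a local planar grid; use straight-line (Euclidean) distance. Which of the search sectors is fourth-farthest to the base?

G

Distance to each, sorted:
A: 1081.5 m
F: 1022.3 m
B: 981.0 m
G: 933.8 m
E: 814.6 m
D: 663.6 m
C: 32.3 m
The fourth-farthest is G at 933.8 m.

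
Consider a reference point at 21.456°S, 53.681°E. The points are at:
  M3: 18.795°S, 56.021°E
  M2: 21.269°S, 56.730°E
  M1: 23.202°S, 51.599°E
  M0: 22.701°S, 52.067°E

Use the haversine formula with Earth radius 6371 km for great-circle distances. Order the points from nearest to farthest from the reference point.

Distance from the reference point at 21.456°S, 53.681°E to each:
M0 22.701°S, 52.067°E: 216.4 km
M1 23.202°S, 51.599°E: 289.0 km
M2 21.269°S, 56.730°E: 316.4 km
M3 18.795°S, 56.021°E: 383.7 km

M0, M1, M2, M3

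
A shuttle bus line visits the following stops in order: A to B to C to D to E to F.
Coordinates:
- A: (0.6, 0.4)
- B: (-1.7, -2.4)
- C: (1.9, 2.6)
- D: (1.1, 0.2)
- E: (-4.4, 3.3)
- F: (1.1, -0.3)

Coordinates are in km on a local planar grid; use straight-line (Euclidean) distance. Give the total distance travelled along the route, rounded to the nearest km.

25 km

Leg distances:
A→B: 3.6 km  (cumulative 3.6 km)
B→C: 6.2 km  (cumulative 9.8 km)
C→D: 2.5 km  (cumulative 12.3 km)
D→E: 6.3 km  (cumulative 18.6 km)
E→F: 6.6 km  (cumulative 25.2 km)
Total route length ≈ 25 km.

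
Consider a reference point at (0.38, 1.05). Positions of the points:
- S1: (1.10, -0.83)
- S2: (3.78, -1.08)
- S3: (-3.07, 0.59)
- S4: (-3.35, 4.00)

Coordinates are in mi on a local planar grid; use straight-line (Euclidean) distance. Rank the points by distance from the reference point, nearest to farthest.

Distances from the reference point:
S1 (1.10, -0.83): 2.0 mi
S3 (-3.07, 0.59): 3.5 mi
S2 (3.78, -1.08): 4.0 mi
S4 (-3.35, 4.00): 4.8 mi

S1, S3, S2, S4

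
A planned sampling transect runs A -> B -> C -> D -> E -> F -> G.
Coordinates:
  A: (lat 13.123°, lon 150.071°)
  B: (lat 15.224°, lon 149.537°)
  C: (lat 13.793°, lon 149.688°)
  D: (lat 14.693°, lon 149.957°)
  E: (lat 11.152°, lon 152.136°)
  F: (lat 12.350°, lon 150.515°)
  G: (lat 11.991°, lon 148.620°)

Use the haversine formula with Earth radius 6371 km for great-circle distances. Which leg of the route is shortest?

C–D

Leg distances:
A→B: 240.6 km
B→C: 159.9 km
C→D: 104.2 km
D→E: 459.1 km
E→F: 221.1 km
F→G: 209.8 km
The shortest leg is C–D at 104.2 km.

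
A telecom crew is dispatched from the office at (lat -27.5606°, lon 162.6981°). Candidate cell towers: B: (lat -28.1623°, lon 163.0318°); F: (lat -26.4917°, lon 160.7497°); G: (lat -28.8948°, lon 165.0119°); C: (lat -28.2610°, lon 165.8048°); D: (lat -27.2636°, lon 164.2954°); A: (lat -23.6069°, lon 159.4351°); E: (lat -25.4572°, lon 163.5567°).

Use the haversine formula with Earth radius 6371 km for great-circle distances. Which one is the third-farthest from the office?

Distances from the office ((lat -27.5606°, lon 162.6981°)):
A: 548.0 km
C: 315.0 km
G: 270.9 km
E: 249.0 km
F: 226.7 km
D: 161.1 km
B: 74.5 km
The third-farthest is G at 270.9 km.

G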